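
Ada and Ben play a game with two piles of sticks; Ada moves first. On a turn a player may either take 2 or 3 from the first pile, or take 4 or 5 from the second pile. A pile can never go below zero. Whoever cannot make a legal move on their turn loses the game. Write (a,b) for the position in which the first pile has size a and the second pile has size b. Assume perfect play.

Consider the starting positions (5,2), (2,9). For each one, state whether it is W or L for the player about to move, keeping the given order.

(5,2): L, (2,9): W

Positions with no move are L. A position that does have a move is losing for the player to move precisely when every available move leads to a winning position for the opponent. Fill in the labels:
No move ever increases a pile, so every position that can arise here has a ≤ 5 and b ≤ 9; it is enough to label the cells with 0 ≤ a ≤ 5 and 0 ≤ b ≤ 9.
Every move lowers a or b (never raises either), so fill the grid row by row in increasing a, and left to right within a row: each cell's successors are then already labelled.
      b=0  b=1  b=2  b=3  b=4  b=5  b=6  b=7  b=8  b=9
a=0:    L    L    L    L    W    W    W    W    W    L
a=1:    L    L    L    L    W    W    W    W    W    L
a=2:    W    W    W    W    L    L    L    L    W    W
a=3:    W    W    W    W    L    L    L    L    W    W
a=4:    W    W    W    W    W    W    W    W    L    W
a=5:    L    L    L    L    W    W    W    W    W    L
Cells with no legal move (terminal, hence L): (0,0), (0,1), (0,2), (0,3), (1,0), (1,1), (1,2), (1,3).
The remaining L cells, each justified by listing all of its moves:
(0,9): only reaches (0,5)(W), (0,4)(W), all W → L
(1,9): only reaches (1,5)(W), (1,4)(W), all W → L
(2,4): only reaches (0,4)(W), (2,0)(W), all W → L
(2,5): only reaches (0,5)(W), (2,1)(W), (2,0)(W), all W → L
(2,6): only reaches (0,6)(W), (2,2)(W), (2,1)(W), all W → L
(2,7): only reaches (0,7)(W), (2,3)(W), (2,2)(W), all W → L
(3,4): only reaches (1,4)(W), (0,4)(W), (3,0)(W), all W → L
(3,5): only reaches (1,5)(W), (0,5)(W), (3,1)(W), (3,0)(W), all W → L
(3,6): only reaches (1,6)(W), (0,6)(W), (3,2)(W), (3,1)(W), all W → L
(3,7): only reaches (1,7)(W), (0,7)(W), (3,3)(W), (3,2)(W), all W → L
(4,8): only reaches (2,8)(W), (1,8)(W), (4,4)(W), (4,3)(W), all W → L
(5,0): only reaches (3,0)(W), (2,0)(W), all W → L
(5,1): only reaches (3,1)(W), (2,1)(W), all W → L
(5,2): only reaches (3,2)(W), (2,2)(W), all W → L
(5,3): only reaches (3,3)(W), (2,3)(W), all W → L
(5,9): only reaches (3,9)(W), (2,9)(W), (5,5)(W), (5,4)(W), all W → L
Every other cell has at least one move into one of the L cells above, so it is W.
(5,2): one of the L cells justified above, so L
(2,9): the move to (0,9) reaches an L cell, so W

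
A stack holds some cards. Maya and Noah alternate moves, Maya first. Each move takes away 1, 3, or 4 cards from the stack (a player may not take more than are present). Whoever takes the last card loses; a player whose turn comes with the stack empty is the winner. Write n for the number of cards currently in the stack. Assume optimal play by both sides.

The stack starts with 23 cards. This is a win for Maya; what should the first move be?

Remove 1, leaving 22.

Compute win/loss labels from the base case upward. A position with no move is W. Any other position is W if it can reach an L in one move, else L.
n=0: no move; the opponent has just taken the last card and therefore loses → W
n=1: the only move is to 0(W), a W ⇒ L
n=2: can move to 1, which is L ⇒ W
n=3: moves to 2(W), 0(W); every one is W ⇒ L
n=4: can move to 3, which is L ⇒ W
n=5: can move to 1, which is L ⇒ W
n=6: can move to 3, which is L ⇒ W
n=7: can move to 3, which is L ⇒ W
n=8: moves to 7(W), 5(W), 4(W); every one is W ⇒ L
n=9: can move to 8, which is L ⇒ W
n=10: moves to 9(W), 7(W), 6(W); every one is W ⇒ L
n=11: can move to 10, which is L ⇒ W
n=12: can move to 8, which is L ⇒ W
n=13: can move to 10, which is L ⇒ W
n=14: can move to 10, which is L ⇒ W
n=15: moves to 14(W), 12(W), 11(W); every one is W ⇒ L
n=16: can move to 15, which is L ⇒ W
n=17: moves to 16(W), 14(W), 13(W); every one is W ⇒ L
n=18: can move to 17, which is L ⇒ W
n=19: can move to 15, which is L ⇒ W
n=20: can move to 17, which is L ⇒ W
n=21: can move to 17, which is L ⇒ W
n=22: moves to 21(W), 19(W), 18(W); every one is W ⇒ L
n=23: can move to 22, which is L ⇒ W
From 23, the L positions reachable in one move are: 22.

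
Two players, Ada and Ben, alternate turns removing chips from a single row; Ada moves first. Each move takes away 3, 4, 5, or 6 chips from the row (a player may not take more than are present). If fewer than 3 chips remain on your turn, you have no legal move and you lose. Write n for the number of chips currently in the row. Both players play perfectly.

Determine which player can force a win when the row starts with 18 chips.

Build the W/L table. Terminal = L. A non-terminal position is W if it has a move to some L; otherwise it is L.
n=0: no move → L
n=1: no move → L
n=2: no move → L
n=3: W (go to 0, an L position)
n=4: W (go to 1, an L position)
n=5: W (go to 2, an L position)
n=6: W (go to 2, an L position)
n=7: W (go to 2, an L position)
n=8: W (go to 2, an L position)
n=9: L (options 6(W), 5(W), 4(W), 3(W) are all W)
n=10: L (options 7(W), 6(W), 5(W), 4(W) are all W)
n=11: L (options 8(W), 7(W), 6(W), 5(W) are all W)
n=12: W (go to 9, an L position)
n=13: W (go to 10, an L position)
n=14: W (go to 11, an L position)
n=15: W (go to 11, an L position)
n=16: W (go to 11, an L position)
n=17: W (go to 11, an L position)
n=18: L (options 15(W), 14(W), 13(W), 12(W) are all W)
The starting position 18 is L: whatever Ada does, the opponent receives a W position.

Ben wins.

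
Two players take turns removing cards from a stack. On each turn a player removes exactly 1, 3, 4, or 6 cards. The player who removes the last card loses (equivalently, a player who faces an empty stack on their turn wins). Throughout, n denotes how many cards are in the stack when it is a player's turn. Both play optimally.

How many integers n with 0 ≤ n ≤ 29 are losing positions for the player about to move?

9

Positions with no move are W. A position that does have a move is losing for the player to move precisely when every available move leads to a winning position for the opponent. Fill in the labels:
n=0: no move; the opponent has just taken the last card and therefore loses → W
n=1: only reaches 0(W), which is W → L
n=2: reaches L-position 1 → W
n=3: only reaches 2(W), 0(W), all W → L
n=4: reaches L-position 3 → W
n=5: reaches L-position 1 → W
n=6: reaches L-position 3 → W
n=7: reaches L-position 3 → W
n=8: only reaches 7(W), 5(W), 4(W), 2(W), all W → L
n=9: reaches L-position 8 → W
n=10: only reaches 9(W), 7(W), 6(W), 4(W), all W → L
n=11: reaches L-position 10 → W
n=12: reaches L-position 8 → W
n=13: reaches L-position 10 → W
n=14: reaches L-position 10 → W
n=15: only reaches 14(W), 12(W), 11(W), 9(W), all W → L
n=16: reaches L-position 15 → W
n=17: only reaches 16(W), 14(W), 13(W), 11(W), all W → L
n=18: reaches L-position 17 → W
n=19: reaches L-position 15 → W
n=20: reaches L-position 17 → W
n=21: reaches L-position 17 → W
n=22: only reaches 21(W), 19(W), 18(W), 16(W), all W → L
n=23: reaches L-position 22 → W
n=24: only reaches 23(W), 21(W), 20(W), 18(W), all W → L
n=25: reaches L-position 24 → W
n=26: reaches L-position 22 → W
n=27: reaches L-position 24 → W
n=28: reaches L-position 24 → W
n=29: only reaches 28(W), 26(W), 25(W), 23(W), all W → L
L entries with 0 ≤ n ≤ 29: n = 1, 3, 8, 10, 15, 17, 22, 24, 29; that makes 9.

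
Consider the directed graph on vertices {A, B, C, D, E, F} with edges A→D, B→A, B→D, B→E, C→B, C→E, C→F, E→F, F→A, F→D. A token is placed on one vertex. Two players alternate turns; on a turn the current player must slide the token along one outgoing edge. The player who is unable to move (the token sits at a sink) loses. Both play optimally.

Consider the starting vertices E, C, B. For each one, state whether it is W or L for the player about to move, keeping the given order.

E: L, C: W, B: W

Compute win/loss labels from the base case upward. A position with no move is L. Any other position is W if it can reach an L in one move, else L.
Every edge goes from a vertex to one that appears earlier in the order D, A, F, E, B, C, so processing vertices in that order labels each vertex after all of its successors.
D: no outgoing edge → L
A: W (go to D, an L position)
F: W (go to D, an L position)
E: L (sole option F(W) is W)
B: W (go to E, an L position)
C: W (go to E, an L position)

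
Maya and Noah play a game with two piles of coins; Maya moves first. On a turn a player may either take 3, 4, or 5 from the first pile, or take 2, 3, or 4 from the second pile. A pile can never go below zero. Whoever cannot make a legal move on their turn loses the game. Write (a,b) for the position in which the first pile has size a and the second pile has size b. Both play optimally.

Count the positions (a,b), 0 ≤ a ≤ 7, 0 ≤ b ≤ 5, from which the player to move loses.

16

Label each position W (a win for the player to move) or L (a loss). A position with no legal move is L; any other position is W exactly when some move reaches an L, and L when every move reaches a W.
Every move lowers a or b (never raises either), so fill the grid row by row in increasing a, and left to right within a row: each cell's successors are then already labelled.
      b=0  b=1  b=2  b=3  b=4  b=5
a=0:    L    L    W    W    W    W
a=1:    L    L    W    W    W    W
a=2:    L    L    W    W    W    W
a=3:    W    W    L    L    W    W
a=4:    W    W    L    L    W    W
a=5:    W    W    L    L    W    W
a=6:    W    W    W    W    L    L
a=7:    W    W    W    W    L    L
Cells with no legal move (terminal, hence L): (0,0), (0,1), (1,0), (1,1), (2,0), (2,1).
The remaining L cells, each justified by listing all of its moves:
(3,2): →(0,2)(W), (3,0)(W) — all W, so L
(3,3): →(0,3)(W), (3,1)(W), (3,0)(W) — all W, so L
(4,2): →(1,2)(W), (0,2)(W), (4,0)(W) — all W, so L
(4,3): →(1,3)(W), (0,3)(W), (4,1)(W), (4,0)(W) — all W, so L
(5,2): →(2,2)(W), (1,2)(W), (0,2)(W), (5,0)(W) — all W, so L
(5,3): →(2,3)(W), (1,3)(W), (0,3)(W), (5,1)(W), (5,0)(W) — all W, so L
(6,4): →(3,4)(W), (2,4)(W), (1,4)(W), (6,2)(W), (6,1)(W), (6,0)(W) — all W, so L
(6,5): →(3,5)(W), (2,5)(W), (1,5)(W), (6,3)(W), (6,2)(W), (6,1)(W) — all W, so L
(7,4): →(4,4)(W), (3,4)(W), (2,4)(W), (7,2)(W), (7,1)(W), (7,0)(W) — all W, so L
(7,5): →(4,5)(W), (3,5)(W), (2,5)(W), (7,3)(W), (7,2)(W), (7,1)(W) — all W, so L
Every other cell has at least one move into one of the L cells above, so it is W.
L cells per row: a=0: 2, a=1: 2, a=2: 2, a=3: 2, a=4: 2, a=5: 2, a=6: 2, a=7: 2; total 16.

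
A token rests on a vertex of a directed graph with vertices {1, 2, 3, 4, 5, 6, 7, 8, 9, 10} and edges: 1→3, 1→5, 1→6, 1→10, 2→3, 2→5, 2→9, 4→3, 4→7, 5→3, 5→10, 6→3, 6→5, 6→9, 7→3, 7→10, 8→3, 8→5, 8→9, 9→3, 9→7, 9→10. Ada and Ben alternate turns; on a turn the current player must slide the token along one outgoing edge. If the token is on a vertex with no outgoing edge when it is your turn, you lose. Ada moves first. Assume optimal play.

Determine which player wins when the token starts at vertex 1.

Work bottom-up. With no move the player to move loses. Otherwise the position is W if at least one move leads to an L position for the opponent, and L if every move leads to a W.
Every edge goes from a vertex to one that appears earlier in the order 3, 10, 7, 9, 5, 6, 1, 8, 4, 2, so processing vertices in that order labels each vertex after all of its successors.
3: no outgoing edge → L
10: no outgoing edge → L
7: →10(L), so W
9: →10(L), so W
5: →10(L), so W
6: →3(L), so W
1: →10(L), so W
8: →3(L), so W
4: →3(L), so W
2: →3(L), so W
The starting position 1 is W: Ada should move to 10, handing over an L position.

Ada wins.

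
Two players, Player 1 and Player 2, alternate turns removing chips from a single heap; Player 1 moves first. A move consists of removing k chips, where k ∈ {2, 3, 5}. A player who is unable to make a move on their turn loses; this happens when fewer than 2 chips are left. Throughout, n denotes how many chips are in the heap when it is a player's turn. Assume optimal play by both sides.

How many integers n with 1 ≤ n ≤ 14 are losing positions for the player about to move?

4

Classify positions by backward induction: terminal positions (no move available) are L. From any other position, the mover wins iff some move reaches an L.
n=0: no move → L
n=1: no move → L
n=2: W (go to 0, an L position)
n=3: W (go to 1, an L position)
n=4: W (go to 1, an L position)
n=5: W (go to 0, an L position)
n=6: W (go to 1, an L position)
n=7: L (options 5(W), 4(W), 2(W) are all W)
n=8: L (options 6(W), 5(W), 3(W) are all W)
n=9: W (go to 7, an L position)
n=10: W (go to 8, an L position)
n=11: W (go to 8, an L position)
n=12: W (go to 7, an L position)
n=13: W (go to 8, an L position)
n=14: L (options 12(W), 11(W), 9(W) are all W)
L entries with 1 ≤ n ≤ 14 (n=0 is outside the asked range and is not counted): n = 1, 7, 8, 14; that makes 4.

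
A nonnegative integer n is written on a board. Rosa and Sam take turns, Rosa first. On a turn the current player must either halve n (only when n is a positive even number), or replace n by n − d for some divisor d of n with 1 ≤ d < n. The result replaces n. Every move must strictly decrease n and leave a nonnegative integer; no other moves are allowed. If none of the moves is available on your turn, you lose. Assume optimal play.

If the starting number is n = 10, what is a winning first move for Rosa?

Move to 5.

Use the standard recursion: the mover loses at a terminal position; elsewhere, the mover wins exactly when some move hands the opponent an L position.
n=0: no move → L
n=1: no move → L
n=2: reaches L-position 1 → W
n=3: only reaches 2(W), which is W → L
n=4: reaches L-position 3 → W
n=5: only reaches 4(W), which is W → L
n=6: reaches L-position 3 → W
n=7: only reaches 6(W), which is W → L
n=8: reaches L-position 7 → W
n=9: only reaches 6(W), 8(W), all W → L
n=10: reaches L-position 5 → W
From 10, the L positions reachable in one move are: 5, 9. Any move reaching one of these is winning.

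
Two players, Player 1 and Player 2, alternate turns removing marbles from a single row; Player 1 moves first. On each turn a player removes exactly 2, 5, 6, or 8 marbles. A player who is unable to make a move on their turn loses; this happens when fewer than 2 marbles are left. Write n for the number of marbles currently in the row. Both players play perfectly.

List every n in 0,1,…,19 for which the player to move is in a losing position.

0, 1, 4, 11, 14, 15, 18

Compute win/loss labels from the base case upward. A position with no move is L. Any other position is W if it can reach an L in one move, else L.
n=0: no move → L
n=1: no move → L
n=2: reaches L-position 0 → W
n=3: reaches L-position 1 → W
n=4: only reaches 2(W), which is W → L
n=5: reaches L-position 0 → W
n=6: reaches L-position 4 → W
n=7: reaches L-position 1 → W
n=8: reaches L-position 0 → W
n=9: reaches L-position 4 → W
n=10: reaches L-position 4 → W
n=11: only reaches 9(W), 6(W), 5(W), 3(W), all W → L
n=12: reaches L-position 4 → W
n=13: reaches L-position 11 → W
n=14: only reaches 12(W), 9(W), 8(W), 6(W), all W → L
n=15: only reaches 13(W), 10(W), 9(W), 7(W), all W → L
n=16: reaches L-position 14 → W
n=17: reaches L-position 15 → W
n=18: only reaches 16(W), 13(W), 12(W), 10(W), all W → L
n=19: reaches L-position 14 → W
The losing starting values of n are exactly the entries labelled L in this table (7 of them).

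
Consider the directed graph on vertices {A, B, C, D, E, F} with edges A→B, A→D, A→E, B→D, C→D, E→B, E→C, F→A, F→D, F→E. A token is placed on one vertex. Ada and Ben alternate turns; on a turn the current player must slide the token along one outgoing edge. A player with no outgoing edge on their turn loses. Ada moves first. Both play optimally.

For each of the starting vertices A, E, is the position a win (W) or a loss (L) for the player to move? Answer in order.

Use the standard recursion: the mover loses at a terminal position; elsewhere, the mover wins exactly when some move hands the opponent an L position.
Every edge goes from a vertex to one that appears earlier in the order D, B, C, E, A, F, so processing vertices in that order labels each vertex after all of its successors.
D: no outgoing edge → L
B: W (go to D, an L position)
C: W (go to D, an L position)
E: L (options C(W), B(W) are all W)
A: W (go to E, an L position)
F: W (go to E, an L position)

A: W, E: L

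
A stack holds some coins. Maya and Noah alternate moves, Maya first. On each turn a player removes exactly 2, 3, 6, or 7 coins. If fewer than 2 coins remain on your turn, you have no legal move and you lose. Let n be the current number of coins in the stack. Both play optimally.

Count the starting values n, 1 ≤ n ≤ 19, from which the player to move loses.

Classify positions by backward induction: terminal positions (no move available) are L. From any other position, the mover wins iff some move reaches an L.
n=0: no move → L
n=1: no move → L
n=2: reaches L-position 0 → W
n=3: reaches L-position 1 → W
n=4: reaches L-position 1 → W
n=5: only reaches 3(W), 2(W), all W → L
n=6: reaches L-position 0 → W
n=7: reaches L-position 5 → W
n=8: reaches L-position 5 → W
n=9: only reaches 7(W), 6(W), 3(W), 2(W), all W → L
n=10: only reaches 8(W), 7(W), 4(W), 3(W), all W → L
n=11: reaches L-position 9 → W
n=12: reaches L-position 10 → W
n=13: reaches L-position 10 → W
n=14: only reaches 12(W), 11(W), 8(W), 7(W), all W → L
n=15: reaches L-position 9 → W
n=16: reaches L-position 14 → W
n=17: reaches L-position 14 → W
n=18: only reaches 16(W), 15(W), 12(W), 11(W), all W → L
n=19: only reaches 17(W), 16(W), 13(W), 12(W), all W → L
L entries with 1 ≤ n ≤ 19 (n=0 is outside the asked range and is not counted): n = 1, 5, 9, 10, 14, 18, 19; that makes 7.

7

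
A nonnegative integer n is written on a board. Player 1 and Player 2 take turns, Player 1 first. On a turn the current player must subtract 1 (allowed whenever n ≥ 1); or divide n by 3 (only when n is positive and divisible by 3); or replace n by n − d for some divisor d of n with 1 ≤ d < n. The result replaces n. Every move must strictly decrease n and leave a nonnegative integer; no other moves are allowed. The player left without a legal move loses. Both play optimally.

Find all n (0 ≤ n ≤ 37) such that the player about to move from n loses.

Work bottom-up. With no move the player to move loses. Otherwise the position is W if at least one move leads to an L position for the opponent, and L if every move leads to a W.
n=0: no move → L
n=1: reaches L-position 0 → W
n=2: only reaches 1(W), which is W → L
n=3: reaches L-position 2 → W
n=4: reaches L-position 2 → W
n=5: only reaches 4(W), which is W → L
n=6: reaches L-position 2 → W
n=7: only reaches 6(W), which is W → L
n=8: reaches L-position 7 → W
n=9: only reaches 3(W), 6(W), 8(W), all W → L
n=10: reaches L-position 5 → W
n=11: only reaches 10(W), which is W → L
n=12: reaches L-position 9 → W
n=13: only reaches 12(W), which is W → L
n=14: reaches L-position 7 → W
n=15: reaches L-position 5 → W
n=16: only reaches 8(W), 12(W), 14(W), 15(W), all W → L
n=17: reaches L-position 16 → W
n=18: reaches L-position 9 → W
n=19: only reaches 18(W), which is W → L
n=20: reaches L-position 16 → W
n=21: reaches L-position 7 → W
n=22: reaches L-position 11 → W
n=23: only reaches 22(W), which is W → L
n=24: reaches L-position 16 → W
n=25: only reaches 20(W), 24(W), all W → L
n=26: reaches L-position 13 → W
n=27: reaches L-position 9 → W
n=28: only reaches 14(W), 21(W), 24(W), 26(W), 27(W), all W → L
n=29: reaches L-position 28 → W
n=30: reaches L-position 25 → W
n=31: only reaches 30(W), which is W → L
n=32: reaches L-position 16 → W
n=33: reaches L-position 11 → W
n=34: only reaches 17(W), 32(W), 33(W), all W → L
n=35: reaches L-position 28 → W
n=36: reaches L-position 34 → W
n=37: only reaches 36(W), which is W → L
Reading off the rows marked L gives the requested list; there are 15 such values of n.

0, 2, 5, 7, 9, 11, 13, 16, 19, 23, 25, 28, 31, 34, 37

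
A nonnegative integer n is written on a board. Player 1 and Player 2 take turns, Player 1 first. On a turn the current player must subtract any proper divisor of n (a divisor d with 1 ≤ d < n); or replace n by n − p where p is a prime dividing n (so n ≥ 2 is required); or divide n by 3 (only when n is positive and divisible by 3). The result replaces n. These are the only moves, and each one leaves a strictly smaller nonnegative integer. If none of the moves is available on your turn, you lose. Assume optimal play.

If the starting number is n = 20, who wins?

Player 2 wins.

Use the standard recursion: the mover loses at a terminal position; elsewhere, the mover wins exactly when some move hands the opponent an L position.
n=0: no move → L
n=1: no move → L
n=2: →0(L), so W
n=3: →0(L), so W
n=4: →2(W), 3(W) — all W, so L
n=5: →0(L), so W
n=6: →4(L), so W
n=7: →0(L), so W
n=8: →4(L), so W
n=9: →3(W), 6(W), 8(W) — all W, so L
n=10: →9(L), so W
n=11: →0(L), so W
n=12: →4(L), so W
n=13: →0(L), so W
n=14: →7(W), 12(W), 13(W) — all W, so L
n=15: →14(L), so W
n=16: →14(L), so W
n=17: →0(L), so W
n=18: →9(L), so W
n=19: →0(L), so W
n=20: →10(W), 15(W), 16(W), 18(W), 19(W) — all W, so L
The starting position 20 is L: whatever Player 1 does, the opponent receives a W position.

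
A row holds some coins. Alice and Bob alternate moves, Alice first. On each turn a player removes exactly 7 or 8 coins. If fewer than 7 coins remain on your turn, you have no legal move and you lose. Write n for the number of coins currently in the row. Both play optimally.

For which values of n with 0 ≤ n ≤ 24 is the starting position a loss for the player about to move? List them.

Positions with no move are L. A position that does have a move is losing for the player to move precisely when every available move leads to a winning position for the opponent. Fill in the labels:
n=0: no move → L
n=1: no move → L
n=2: no move → L
n=3: no move → L
n=4: no move → L
n=5: no move → L
n=6: no move → L
n=7: W (go to 0, an L position)
n=8: W (go to 1, an L position)
n=9: W (go to 2, an L position)
n=10: W (go to 3, an L position)
n=11: W (go to 4, an L position)
n=12: W (go to 5, an L position)
n=13: W (go to 6, an L position)
n=14: W (go to 6, an L position)
n=15: L (options 8(W), 7(W) are all W)
n=16: L (options 9(W), 8(W) are all W)
n=17: L (options 10(W), 9(W) are all W)
n=18: L (options 11(W), 10(W) are all W)
n=19: L (options 12(W), 11(W) are all W)
n=20: L (options 13(W), 12(W) are all W)
n=21: L (options 14(W), 13(W) are all W)
n=22: W (go to 15, an L position)
n=23: W (go to 16, an L position)
n=24: W (go to 17, an L position)
Reading off the rows marked L gives the requested list; there are 14 such values of n.

0, 1, 2, 3, 4, 5, 6, 15, 16, 17, 18, 19, 20, 21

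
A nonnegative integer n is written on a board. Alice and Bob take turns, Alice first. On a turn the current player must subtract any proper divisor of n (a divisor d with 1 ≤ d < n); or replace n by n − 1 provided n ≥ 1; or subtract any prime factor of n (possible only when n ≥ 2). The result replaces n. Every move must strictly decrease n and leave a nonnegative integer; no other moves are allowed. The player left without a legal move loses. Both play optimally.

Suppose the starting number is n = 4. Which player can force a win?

Build the W/L table. Terminal = L. A non-terminal position is W if it has a move to some L; otherwise it is L.
n=0: no move → L
n=1: W (go to 0, an L position)
n=2: W (go to 0, an L position)
n=3: W (go to 0, an L position)
n=4: L (options 2(W), 3(W) are all W)
Every move from 4 reaches a W position, so the mover loses.

Bob wins.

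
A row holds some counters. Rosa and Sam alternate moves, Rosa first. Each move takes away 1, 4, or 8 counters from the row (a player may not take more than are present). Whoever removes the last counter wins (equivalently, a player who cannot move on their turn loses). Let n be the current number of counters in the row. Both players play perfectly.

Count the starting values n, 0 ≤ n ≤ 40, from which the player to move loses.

14

Build the W/L table. Terminal = L. A non-terminal position is W if it has a move to some L; otherwise it is L.
n=0: no move → L
n=1: reaches L-position 0 → W
n=2: only reaches 1(W), which is W → L
n=3: reaches L-position 2 → W
n=4: reaches L-position 0 → W
n=5: only reaches 4(W), 1(W), all W → L
n=6: reaches L-position 5 → W
n=7: only reaches 6(W), 3(W), all W → L
n=8: reaches L-position 7 → W
n=9: reaches L-position 5 → W
n=10: reaches L-position 2 → W
n=11: reaches L-position 7 → W
n=12: only reaches 11(W), 8(W), 4(W), all W → L
n=13: reaches L-position 12 → W
n=14: only reaches 13(W), 10(W), 6(W), all W → L
n=15: reaches L-position 14 → W
n=16: reaches L-position 12 → W
n=17: only reaches 16(W), 13(W), 9(W), all W → L
n=18: reaches L-position 17 → W
n=19: only reaches 18(W), 15(W), 11(W), all W → L
n=20: reaches L-position 19 → W
n=21: reaches L-position 17 → W
n=22: reaches L-position 14 → W
n=23: reaches L-position 19 → W
n=24: only reaches 23(W), 20(W), 16(W), all W → L
n=25: reaches L-position 24 → W
n=26: only reaches 25(W), 22(W), 18(W), all W → L
n=27: reaches L-position 26 → W
n=28: reaches L-position 24 → W
n=29: only reaches 28(W), 25(W), 21(W), all W → L
n=30: reaches L-position 29 → W
n=31: only reaches 30(W), 27(W), 23(W), all W → L
n=32: reaches L-position 31 → W
n=33: reaches L-position 29 → W
n=34: reaches L-position 26 → W
n=35: reaches L-position 31 → W
n=36: only reaches 35(W), 32(W), 28(W), all W → L
n=37: reaches L-position 36 → W
n=38: only reaches 37(W), 34(W), 30(W), all W → L
n=39: reaches L-position 38 → W
n=40: reaches L-position 36 → W
L entries with 0 ≤ n ≤ 40: n = 0, 2, 5, 7, 12, 14, 17, 19, 24, 26, 29, 31, 36, 38; that makes 14.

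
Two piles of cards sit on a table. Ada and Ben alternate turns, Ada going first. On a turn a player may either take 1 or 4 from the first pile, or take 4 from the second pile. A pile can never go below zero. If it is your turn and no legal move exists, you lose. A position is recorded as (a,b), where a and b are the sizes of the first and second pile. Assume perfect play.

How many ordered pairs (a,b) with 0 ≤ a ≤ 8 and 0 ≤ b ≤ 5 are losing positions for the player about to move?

Work bottom-up. With no move the player to move loses. Otherwise the position is W if at least one move leads to an L position for the opponent, and L if every move leads to a W.
Every move lowers a or b (never raises either), so fill the grid row by row in increasing a, and left to right within a row: each cell's successors are then already labelled.
      b=0  b=1  b=2  b=3  b=4  b=5
a=0:    L    L    L    L    W    W
a=1:    W    W    W    W    L    L
a=2:    L    L    L    L    W    W
a=3:    W    W    W    W    L    L
a=4:    W    W    W    W    W    W
a=5:    L    L    L    L    W    W
a=6:    W    W    W    W    L    L
a=7:    L    L    L    L    W    W
a=8:    W    W    W    W    L    L
Cells with no legal move (terminal, hence L): (0,0), (0,1), (0,2), (0,3).
The remaining L cells, each justified by listing all of its moves:
(1,4): only reaches (0,4)(W), (1,0)(W), all W → L
(1,5): only reaches (0,5)(W), (1,1)(W), all W → L
(2,0): only reaches (1,0)(W), which is W → L
(2,1): only reaches (1,1)(W), which is W → L
(2,2): only reaches (1,2)(W), which is W → L
(2,3): only reaches (1,3)(W), which is W → L
(3,4): only reaches (2,4)(W), (3,0)(W), all W → L
(3,5): only reaches (2,5)(W), (3,1)(W), all W → L
(5,0): only reaches (4,0)(W), (1,0)(W), all W → L
(5,1): only reaches (4,1)(W), (1,1)(W), all W → L
(5,2): only reaches (4,2)(W), (1,2)(W), all W → L
(5,3): only reaches (4,3)(W), (1,3)(W), all W → L
(6,4): only reaches (5,4)(W), (2,4)(W), (6,0)(W), all W → L
(6,5): only reaches (5,5)(W), (2,5)(W), (6,1)(W), all W → L
(7,0): only reaches (6,0)(W), (3,0)(W), all W → L
(7,1): only reaches (6,1)(W), (3,1)(W), all W → L
(7,2): only reaches (6,2)(W), (3,2)(W), all W → L
(7,3): only reaches (6,3)(W), (3,3)(W), all W → L
(8,4): only reaches (7,4)(W), (4,4)(W), (8,0)(W), all W → L
(8,5): only reaches (7,5)(W), (4,5)(W), (8,1)(W), all W → L
Every other cell has at least one move into one of the L cells above, so it is W.
L cells per row: a=0: 4, a=1: 2, a=2: 4, a=3: 2, a=4: 0, a=5: 4, a=6: 2, a=7: 4, a=8: 2; total 24.

24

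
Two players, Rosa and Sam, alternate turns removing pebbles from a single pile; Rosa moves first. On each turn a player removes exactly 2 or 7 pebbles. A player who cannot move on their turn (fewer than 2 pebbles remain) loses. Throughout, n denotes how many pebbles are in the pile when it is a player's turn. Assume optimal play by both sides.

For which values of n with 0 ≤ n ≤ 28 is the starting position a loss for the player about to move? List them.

0, 1, 4, 5, 9, 10, 13, 14, 18, 19, 22, 23, 27, 28

Use the standard recursion: the mover loses at a terminal position; elsewhere, the mover wins exactly when some move hands the opponent an L position.
n=0: no move → L
n=1: no move → L
n=2: reaches L-position 0 → W
n=3: reaches L-position 1 → W
n=4: only reaches 2(W), which is W → L
n=5: only reaches 3(W), which is W → L
n=6: reaches L-position 4 → W
n=7: reaches L-position 5 → W
n=8: reaches L-position 1 → W
n=9: only reaches 7(W), 2(W), all W → L
n=10: only reaches 8(W), 3(W), all W → L
n=11: reaches L-position 9 → W
n=12: reaches L-position 10 → W
n=13: only reaches 11(W), 6(W), all W → L
n=14: only reaches 12(W), 7(W), all W → L
n=15: reaches L-position 13 → W
n=16: reaches L-position 14 → W
n=17: reaches L-position 10 → W
n=18: only reaches 16(W), 11(W), all W → L
n=19: only reaches 17(W), 12(W), all W → L
n=20: reaches L-position 18 → W
n=21: reaches L-position 19 → W
n=22: only reaches 20(W), 15(W), all W → L
n=23: only reaches 21(W), 16(W), all W → L
n=24: reaches L-position 22 → W
n=25: reaches L-position 23 → W
n=26: reaches L-position 19 → W
n=27: only reaches 25(W), 20(W), all W → L
n=28: only reaches 26(W), 21(W), all W → L
The losing starting values of n are exactly the entries labelled L in this table (14 of them).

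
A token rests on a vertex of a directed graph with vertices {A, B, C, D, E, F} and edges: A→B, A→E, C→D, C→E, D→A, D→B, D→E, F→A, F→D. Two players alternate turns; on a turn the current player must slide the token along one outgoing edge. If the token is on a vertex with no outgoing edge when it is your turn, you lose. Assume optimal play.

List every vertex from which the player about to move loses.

Compute win/loss labels from the base case upward. A position with no move is L. Any other position is W if it can reach an L in one move, else L.
Every edge goes from a vertex to one that appears earlier in the order B, E, A, D, F, C, so processing vertices in that order labels each vertex after all of its successors.
B: no outgoing edge → L
E: no outgoing edge → L
A: reaches L-position E → W
D: reaches L-position E → W
F: only reaches D(W), A(W), all W → L
C: reaches L-position E → W
Reading off the rows marked L gives the requested list; there are 3 such vertices.

B, E, F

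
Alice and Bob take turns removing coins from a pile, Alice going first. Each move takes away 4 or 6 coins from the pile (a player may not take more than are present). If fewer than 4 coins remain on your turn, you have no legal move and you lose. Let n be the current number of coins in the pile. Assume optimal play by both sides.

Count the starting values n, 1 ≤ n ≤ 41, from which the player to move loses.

Positions with no move are L. A position that does have a move is losing for the player to move precisely when every available move leads to a winning position for the opponent. Fill in the labels:
n=0: no move → L
n=1: no move → L
n=2: no move → L
n=3: no move → L
n=4: reaches L-position 0 → W
n=5: reaches L-position 1 → W
n=6: reaches L-position 2 → W
n=7: reaches L-position 3 → W
n=8: reaches L-position 2 → W
n=9: reaches L-position 3 → W
n=10: only reaches 6(W), 4(W), all W → L
n=11: only reaches 7(W), 5(W), all W → L
n=12: only reaches 8(W), 6(W), all W → L
n=13: only reaches 9(W), 7(W), all W → L
n=14: reaches L-position 10 → W
n=15: reaches L-position 11 → W
n=16: reaches L-position 12 → W
n=17: reaches L-position 13 → W
n=18: reaches L-position 12 → W
n=19: reaches L-position 13 → W
n=20: only reaches 16(W), 14(W), all W → L
n=21: only reaches 17(W), 15(W), all W → L
n=22: only reaches 18(W), 16(W), all W → L
n=23: only reaches 19(W), 17(W), all W → L
n=24: reaches L-position 20 → W
n=25: reaches L-position 21 → W
n=26: reaches L-position 22 → W
n=27: reaches L-position 23 → W
n=28: reaches L-position 22 → W
n=29: reaches L-position 23 → W
n=30: only reaches 26(W), 24(W), all W → L
n=31: only reaches 27(W), 25(W), all W → L
n=32: only reaches 28(W), 26(W), all W → L
n=33: only reaches 29(W), 27(W), all W → L
n=34: reaches L-position 30 → W
n=35: reaches L-position 31 → W
n=36: reaches L-position 32 → W
n=37: reaches L-position 33 → W
n=38: reaches L-position 32 → W
n=39: reaches L-position 33 → W
n=40: only reaches 36(W), 34(W), all W → L
n=41: only reaches 37(W), 35(W), all W → L
L entries with 1 ≤ n ≤ 41 (n=0 is outside the asked range and is not counted): n = 1, 2, 3, 10, 11, 12, 13, 20, 21, 22, 23, 30, 31, 32, 33, 40, 41; that makes 17.

17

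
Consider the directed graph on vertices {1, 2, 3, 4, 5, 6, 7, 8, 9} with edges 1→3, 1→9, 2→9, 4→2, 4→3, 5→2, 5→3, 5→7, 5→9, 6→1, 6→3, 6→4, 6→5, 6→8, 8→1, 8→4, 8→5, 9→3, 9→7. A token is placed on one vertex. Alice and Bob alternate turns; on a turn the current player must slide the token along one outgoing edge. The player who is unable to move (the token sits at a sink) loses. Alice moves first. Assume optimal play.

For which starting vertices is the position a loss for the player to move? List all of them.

Positions with no move are L. A position that does have a move is losing for the player to move precisely when every available move leads to a winning position for the opponent. Fill in the labels:
Every edge goes from a vertex to one that appears earlier in the order 7, 3, 9, 2, 5, 4, 1, 8, 6, so processing vertices in that order labels each vertex after all of its successors.
7: no outgoing edge → L
3: no outgoing edge → L
9: can move to 3, which is L ⇒ W
2: the only move is to 9(W), a W ⇒ L
5: can move to 2, which is L ⇒ W
4: can move to 2, which is L ⇒ W
1: can move to 3, which is L ⇒ W
8: moves to 1(W), 4(W), 5(W); every one is W ⇒ L
6: can move to 8, which is L ⇒ W
The losing starting vertices are exactly the entries labelled L in this table (4 of them).

2, 3, 7, 8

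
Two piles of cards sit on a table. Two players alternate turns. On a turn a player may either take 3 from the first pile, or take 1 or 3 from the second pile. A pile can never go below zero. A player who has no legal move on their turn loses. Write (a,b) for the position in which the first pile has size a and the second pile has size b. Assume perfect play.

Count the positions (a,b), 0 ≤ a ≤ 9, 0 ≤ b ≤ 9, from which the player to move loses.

50

Compute win/loss labels from the base case upward. A position with no move is L. Any other position is W if it can reach an L in one move, else L.
Every move lowers a or b (never raises either), so fill the grid row by row in increasing a, and left to right within a row: each cell's successors are then already labelled.
      b=0  b=1  b=2  b=3  b=4  b=5  b=6  b=7  b=8  b=9
a=0:    L    W    L    W    L    W    L    W    L    W
a=1:    L    W    L    W    L    W    L    W    L    W
a=2:    L    W    L    W    L    W    L    W    L    W
a=3:    W    L    W    L    W    L    W    L    W    L
a=4:    W    L    W    L    W    L    W    L    W    L
a=5:    W    L    W    L    W    L    W    L    W    L
a=6:    L    W    L    W    L    W    L    W    L    W
a=7:    L    W    L    W    L    W    L    W    L    W
a=8:    L    W    L    W    L    W    L    W    L    W
a=9:    W    L    W    L    W    L    W    L    W    L
Cells with no legal move (terminal, hence L): (0,0), (1,0), (2,0).
The remaining L cells, each justified by listing all of its moves:
(0,2): only reaches (0,1)(W), which is W → L
(0,4): only reaches (0,3)(W), (0,1)(W), all W → L
(0,6): only reaches (0,5)(W), (0,3)(W), all W → L
(0,8): only reaches (0,7)(W), (0,5)(W), all W → L
(1,2): only reaches (1,1)(W), which is W → L
(1,4): only reaches (1,3)(W), (1,1)(W), all W → L
(1,6): only reaches (1,5)(W), (1,3)(W), all W → L
(1,8): only reaches (1,7)(W), (1,5)(W), all W → L
(2,2): only reaches (2,1)(W), which is W → L
(2,4): only reaches (2,3)(W), (2,1)(W), all W → L
(2,6): only reaches (2,5)(W), (2,3)(W), all W → L
(2,8): only reaches (2,7)(W), (2,5)(W), all W → L
(3,1): only reaches (0,1)(W), (3,0)(W), all W → L
(3,3): only reaches (0,3)(W), (3,2)(W), (3,0)(W), all W → L
(3,5): only reaches (0,5)(W), (3,4)(W), (3,2)(W), all W → L
(3,7): only reaches (0,7)(W), (3,6)(W), (3,4)(W), all W → L
(3,9): only reaches (0,9)(W), (3,8)(W), (3,6)(W), all W → L
(4,1): only reaches (1,1)(W), (4,0)(W), all W → L
(4,3): only reaches (1,3)(W), (4,2)(W), (4,0)(W), all W → L
(4,5): only reaches (1,5)(W), (4,4)(W), (4,2)(W), all W → L
(4,7): only reaches (1,7)(W), (4,6)(W), (4,4)(W), all W → L
(4,9): only reaches (1,9)(W), (4,8)(W), (4,6)(W), all W → L
(5,1): only reaches (2,1)(W), (5,0)(W), all W → L
(5,3): only reaches (2,3)(W), (5,2)(W), (5,0)(W), all W → L
(5,5): only reaches (2,5)(W), (5,4)(W), (5,2)(W), all W → L
(5,7): only reaches (2,7)(W), (5,6)(W), (5,4)(W), all W → L
(5,9): only reaches (2,9)(W), (5,8)(W), (5,6)(W), all W → L
(6,0): only reaches (3,0)(W), which is W → L
(6,2): only reaches (3,2)(W), (6,1)(W), all W → L
(6,4): only reaches (3,4)(W), (6,3)(W), (6,1)(W), all W → L
(6,6): only reaches (3,6)(W), (6,5)(W), (6,3)(W), all W → L
(6,8): only reaches (3,8)(W), (6,7)(W), (6,5)(W), all W → L
(7,0): only reaches (4,0)(W), which is W → L
(7,2): only reaches (4,2)(W), (7,1)(W), all W → L
(7,4): only reaches (4,4)(W), (7,3)(W), (7,1)(W), all W → L
(7,6): only reaches (4,6)(W), (7,5)(W), (7,3)(W), all W → L
(7,8): only reaches (4,8)(W), (7,7)(W), (7,5)(W), all W → L
(8,0): only reaches (5,0)(W), which is W → L
(8,2): only reaches (5,2)(W), (8,1)(W), all W → L
(8,4): only reaches (5,4)(W), (8,3)(W), (8,1)(W), all W → L
(8,6): only reaches (5,6)(W), (8,5)(W), (8,3)(W), all W → L
(8,8): only reaches (5,8)(W), (8,7)(W), (8,5)(W), all W → L
(9,1): only reaches (6,1)(W), (9,0)(W), all W → L
(9,3): only reaches (6,3)(W), (9,2)(W), (9,0)(W), all W → L
(9,5): only reaches (6,5)(W), (9,4)(W), (9,2)(W), all W → L
(9,7): only reaches (6,7)(W), (9,6)(W), (9,4)(W), all W → L
(9,9): only reaches (6,9)(W), (9,8)(W), (9,6)(W), all W → L
Every other cell has at least one move into one of the L cells above, so it is W.
L cells per row: a=0: 5, a=1: 5, a=2: 5, a=3: 5, a=4: 5, a=5: 5, a=6: 5, a=7: 5, a=8: 5, a=9: 5; total 50.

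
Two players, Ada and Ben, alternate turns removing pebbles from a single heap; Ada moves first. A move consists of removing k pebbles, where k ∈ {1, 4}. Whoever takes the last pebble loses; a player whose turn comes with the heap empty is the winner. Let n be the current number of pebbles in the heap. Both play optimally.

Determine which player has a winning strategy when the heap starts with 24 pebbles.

Ada wins.

Work bottom-up. With no move the player to move wins. Otherwise the position is W if at least one move leads to an L position for the opponent, and L if every move leads to a W.
n=0: no move; the opponent has just taken the last pebble and therefore loses → W
n=1: the only move is to 0(W), a W ⇒ L
n=2: can move to 1, which is L ⇒ W
n=3: the only move is to 2(W), a W ⇒ L
n=4: can move to 3, which is L ⇒ W
n=5: can move to 1, which is L ⇒ W
n=6: moves to 5(W), 2(W); every one is W ⇒ L
n=7: can move to 6, which is L ⇒ W
n=8: moves to 7(W), 4(W); every one is W ⇒ L
n=9: can move to 8, which is L ⇒ W
n=10: can move to 6, which is L ⇒ W
n=11: moves to 10(W), 7(W); every one is W ⇒ L
n=12: can move to 11, which is L ⇒ W
n=13: moves to 12(W), 9(W); every one is W ⇒ L
n=14: can move to 13, which is L ⇒ W
n=15: can move to 11, which is L ⇒ W
n=16: moves to 15(W), 12(W); every one is W ⇒ L
n=17: can move to 16, which is L ⇒ W
n=18: moves to 17(W), 14(W); every one is W ⇒ L
n=19: can move to 18, which is L ⇒ W
n=20: can move to 16, which is L ⇒ W
n=21: moves to 20(W), 17(W); every one is W ⇒ L
n=22: can move to 21, which is L ⇒ W
n=23: moves to 22(W), 19(W); every one is W ⇒ L
n=24: can move to 23, which is L ⇒ W
From 24 Ada can remove 1, leaving 23, reaching an L position.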